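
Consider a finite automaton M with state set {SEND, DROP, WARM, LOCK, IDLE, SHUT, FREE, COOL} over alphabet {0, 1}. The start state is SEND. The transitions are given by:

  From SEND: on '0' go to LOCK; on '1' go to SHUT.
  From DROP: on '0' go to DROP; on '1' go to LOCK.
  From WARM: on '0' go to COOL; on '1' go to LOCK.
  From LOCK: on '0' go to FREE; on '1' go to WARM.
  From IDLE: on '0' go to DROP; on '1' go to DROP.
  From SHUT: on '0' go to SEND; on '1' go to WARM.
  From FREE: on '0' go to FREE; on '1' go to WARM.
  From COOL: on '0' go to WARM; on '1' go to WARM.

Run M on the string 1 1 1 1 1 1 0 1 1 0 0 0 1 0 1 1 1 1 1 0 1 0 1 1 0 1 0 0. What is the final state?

WARM

start at SEND
read '1': SEND → SHUT
read '1': SHUT → WARM
read '1': WARM → LOCK
read '1': LOCK → WARM
read '1': WARM → LOCK
read '1': LOCK → WARM
read '0': WARM → COOL
read '1': COOL → WARM
read '1': WARM → LOCK
read '0': LOCK → FREE
read '0': FREE → FREE
read '0': FREE → FREE
read '1': FREE → WARM
read '0': WARM → COOL
read '1': COOL → WARM
read '1': WARM → LOCK
read '1': LOCK → WARM
read '1': WARM → LOCK
read '1': LOCK → WARM
read '0': WARM → COOL
read '1': COOL → WARM
read '0': WARM → COOL
read '1': COOL → WARM
read '1': WARM → LOCK
read '0': LOCK → FREE
read '1': FREE → WARM
read '0': WARM → COOL
read '0': COOL → WARM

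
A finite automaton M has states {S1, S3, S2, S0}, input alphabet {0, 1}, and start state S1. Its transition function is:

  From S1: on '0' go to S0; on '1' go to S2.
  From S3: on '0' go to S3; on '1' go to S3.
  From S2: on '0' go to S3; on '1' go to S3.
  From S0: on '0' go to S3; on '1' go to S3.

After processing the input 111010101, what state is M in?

S1 → S2 → S3 → S3 → S3 → S3 → S3 → S3 → S3 → S3

S3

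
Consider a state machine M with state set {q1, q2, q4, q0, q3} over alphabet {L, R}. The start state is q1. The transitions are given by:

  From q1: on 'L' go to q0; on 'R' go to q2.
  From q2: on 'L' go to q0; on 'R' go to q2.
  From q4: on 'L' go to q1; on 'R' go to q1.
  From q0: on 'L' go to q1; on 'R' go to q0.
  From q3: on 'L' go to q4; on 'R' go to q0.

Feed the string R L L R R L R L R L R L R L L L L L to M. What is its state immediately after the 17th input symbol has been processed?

q1

q1 → q2 → q0 → q1 → q2 → q2 → q0 → q0 → q1 → q2 → q0 → q0 → q1 → q2 → q0 → q1 → q0 → q1
After 17 symbols: q1.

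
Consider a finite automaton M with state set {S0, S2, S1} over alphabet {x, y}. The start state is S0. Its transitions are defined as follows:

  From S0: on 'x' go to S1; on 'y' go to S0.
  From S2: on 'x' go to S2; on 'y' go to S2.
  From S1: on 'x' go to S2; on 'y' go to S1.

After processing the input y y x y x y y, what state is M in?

S2

start at S0
read 'y': S0 → S0
read 'y': S0 → S0
read 'x': S0 → S1
read 'y': S1 → S1
read 'x': S1 → S2
read 'y': S2 → S2
read 'y': S2 → S2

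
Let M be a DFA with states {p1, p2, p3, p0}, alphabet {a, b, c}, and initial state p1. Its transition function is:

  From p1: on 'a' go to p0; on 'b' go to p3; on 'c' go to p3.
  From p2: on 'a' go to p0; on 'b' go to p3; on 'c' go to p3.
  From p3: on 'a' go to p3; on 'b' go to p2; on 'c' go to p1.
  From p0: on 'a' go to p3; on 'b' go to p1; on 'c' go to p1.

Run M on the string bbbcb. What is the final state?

p1 → p3 → p2 → p3 → p1 → p3

p3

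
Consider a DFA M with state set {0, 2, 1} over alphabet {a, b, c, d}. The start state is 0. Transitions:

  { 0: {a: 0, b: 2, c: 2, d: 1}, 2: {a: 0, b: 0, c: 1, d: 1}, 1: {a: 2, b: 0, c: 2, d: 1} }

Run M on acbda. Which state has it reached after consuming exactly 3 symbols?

0 → 0 → 2 → 0
After 3 symbols: 0.

0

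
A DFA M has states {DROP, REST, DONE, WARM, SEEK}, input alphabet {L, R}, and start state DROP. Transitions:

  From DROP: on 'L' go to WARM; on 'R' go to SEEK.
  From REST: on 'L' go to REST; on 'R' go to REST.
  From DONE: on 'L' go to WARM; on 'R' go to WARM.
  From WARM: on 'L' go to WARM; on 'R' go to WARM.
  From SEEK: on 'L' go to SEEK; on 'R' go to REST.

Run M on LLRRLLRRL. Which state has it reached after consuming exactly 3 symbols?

DROP → WARM → WARM → WARM
After 3 symbols: WARM.

WARM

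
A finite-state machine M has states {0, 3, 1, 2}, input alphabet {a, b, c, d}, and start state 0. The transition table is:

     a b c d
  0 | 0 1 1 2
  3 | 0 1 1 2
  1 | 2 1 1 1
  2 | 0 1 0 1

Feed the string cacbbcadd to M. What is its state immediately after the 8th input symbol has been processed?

Trace: 0 -c-> 1 -a-> 2 -c-> 0 -b-> 1 -b-> 1 -c-> 1 -a-> 2 -d-> 1
After 8 symbols: 1.

1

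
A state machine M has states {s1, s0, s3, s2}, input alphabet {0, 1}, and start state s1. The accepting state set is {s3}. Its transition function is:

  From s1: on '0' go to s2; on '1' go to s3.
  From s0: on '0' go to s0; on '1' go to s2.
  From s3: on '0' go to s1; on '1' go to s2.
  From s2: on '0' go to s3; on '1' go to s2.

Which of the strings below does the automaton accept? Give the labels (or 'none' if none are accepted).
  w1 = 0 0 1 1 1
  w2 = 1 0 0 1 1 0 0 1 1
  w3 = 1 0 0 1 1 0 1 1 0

w1:
  start at s1
  read '0': s1 → s2
  read '0': s2 → s3
  read '1': s3 → s2
  read '1': s2 → s2
  read '1': s2 → s2
  end s2, rejected
w2:
  start at s1
  read '1': s1 → s3
  read '0': s3 → s1
  read '0': s1 → s2
  read '1': s2 → s2
  read '1': s2 → s2
  read '0': s2 → s3
  read '0': s3 → s1
  read '1': s1 → s3
  read '1': s3 → s2
  end s2, rejected
w3:
  start at s1
  read '1': s1 → s3
  read '0': s3 → s1
  read '0': s1 → s2
  read '1': s2 → s2
  read '1': s2 → s2
  read '0': s2 → s3
  read '1': s3 → s2
  read '1': s2 → s2
  read '0': s2 → s3
  end s3, accepted

w3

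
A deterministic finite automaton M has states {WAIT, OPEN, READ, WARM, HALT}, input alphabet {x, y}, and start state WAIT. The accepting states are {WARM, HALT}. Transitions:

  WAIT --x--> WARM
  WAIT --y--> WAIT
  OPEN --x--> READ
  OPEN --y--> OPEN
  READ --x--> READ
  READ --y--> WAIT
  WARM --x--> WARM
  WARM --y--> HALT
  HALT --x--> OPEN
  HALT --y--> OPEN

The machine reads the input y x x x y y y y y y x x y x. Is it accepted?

Trace: WAIT -y-> WAIT -x-> WARM -x-> WARM -x-> WARM -y-> HALT -y-> OPEN -y-> OPEN -y-> OPEN -y-> OPEN -y-> OPEN -x-> READ -x-> READ -y-> WAIT -x-> WARM
End state WARM is accepting.

Yes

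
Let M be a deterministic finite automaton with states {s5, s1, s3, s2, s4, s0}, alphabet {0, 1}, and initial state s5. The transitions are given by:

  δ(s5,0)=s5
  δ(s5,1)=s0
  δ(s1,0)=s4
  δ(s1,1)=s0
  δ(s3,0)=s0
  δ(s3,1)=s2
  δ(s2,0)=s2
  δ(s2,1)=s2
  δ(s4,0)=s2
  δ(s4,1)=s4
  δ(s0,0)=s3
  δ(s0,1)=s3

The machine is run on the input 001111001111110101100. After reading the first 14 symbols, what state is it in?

start at s5
read '0': s5 → s5
read '0': s5 → s5
read '1': s5 → s0
read '1': s0 → s3
read '1': s3 → s2
read '1': s2 → s2
read '0': s2 → s2
read '0': s2 → s2
read '1': s2 → s2
read '1': s2 → s2
read '1': s2 → s2
read '1': s2 → s2
read '1': s2 → s2
read '1': s2 → s2
After 14 symbols: s2.

s2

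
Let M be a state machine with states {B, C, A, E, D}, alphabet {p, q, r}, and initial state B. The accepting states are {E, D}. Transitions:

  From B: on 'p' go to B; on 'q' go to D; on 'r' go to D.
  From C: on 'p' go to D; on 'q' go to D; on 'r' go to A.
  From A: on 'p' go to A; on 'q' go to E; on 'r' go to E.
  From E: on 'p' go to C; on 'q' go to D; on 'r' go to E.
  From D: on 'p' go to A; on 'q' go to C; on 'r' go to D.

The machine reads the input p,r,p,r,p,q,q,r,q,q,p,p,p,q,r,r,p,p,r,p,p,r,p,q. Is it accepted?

start at B
read 'p': B → B
read 'r': B → D
read 'p': D → A
read 'r': A → E
read 'p': E → C
read 'q': C → D
read 'q': D → C
read 'r': C → A
read 'q': A → E
read 'q': E → D
read 'p': D → A
read 'p': A → A
read 'p': A → A
read 'q': A → E
read 'r': E → E
read 'r': E → E
read 'p': E → C
read 'p': C → D
read 'r': D → D
read 'p': D → A
read 'p': A → A
read 'r': A → E
read 'p': E → C
read 'q': C → D
End state D is accepting.

Yes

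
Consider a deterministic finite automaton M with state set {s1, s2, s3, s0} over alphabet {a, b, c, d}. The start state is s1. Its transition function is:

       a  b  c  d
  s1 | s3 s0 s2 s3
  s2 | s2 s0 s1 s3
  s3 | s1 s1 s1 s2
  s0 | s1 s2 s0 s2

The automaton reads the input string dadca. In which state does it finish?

start at s1
read 'd': s1 → s3
read 'a': s3 → s1
read 'd': s1 → s3
read 'c': s3 → s1
read 'a': s1 → s3

s3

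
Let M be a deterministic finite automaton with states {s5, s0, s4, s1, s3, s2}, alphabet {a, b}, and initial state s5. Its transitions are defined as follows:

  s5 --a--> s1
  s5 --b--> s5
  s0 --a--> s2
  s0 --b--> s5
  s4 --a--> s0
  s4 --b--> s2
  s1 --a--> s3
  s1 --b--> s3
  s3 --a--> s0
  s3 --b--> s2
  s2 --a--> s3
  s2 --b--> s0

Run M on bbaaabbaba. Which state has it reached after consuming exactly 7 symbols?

Trace: s5 -b-> s5 -b-> s5 -a-> s1 -a-> s3 -a-> s0 -b-> s5 -b-> s5
After 7 symbols: s5.

s5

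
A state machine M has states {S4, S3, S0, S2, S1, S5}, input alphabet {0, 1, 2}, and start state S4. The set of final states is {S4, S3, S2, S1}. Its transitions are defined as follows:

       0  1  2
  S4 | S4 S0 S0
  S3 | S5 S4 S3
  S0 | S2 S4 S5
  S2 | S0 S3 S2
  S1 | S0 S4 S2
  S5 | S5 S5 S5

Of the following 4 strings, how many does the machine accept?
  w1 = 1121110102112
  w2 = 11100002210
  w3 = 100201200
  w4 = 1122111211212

0

w1:
  start at S4
  read '1': S4 → S0
  read '1': S0 → S4
  read '2': S4 → S0
  read '1': S0 → S4
  read '1': S4 → S0
  read '1': S0 → S4
  read '0': S4 → S4
  read '1': S4 → S0
  read '0': S0 → S2
  read '2': S2 → S2
  read '1': S2 → S3
  read '1': S3 → S4
  read '2': S4 → S0
  end S0, rejected
w2:
  start at S4
  read '1': S4 → S0
  read '1': S0 → S4
  read '1': S4 → S0
  read '0': S0 → S2
  read '0': S2 → S0
  read '0': S0 → S2
  read '0': S2 → S0
  read '2': S0 → S5
  read '2': S5 → S5
  read '1': S5 → S5
  read '0': S5 → S5
  end S5, rejected
w3:
  start at S4
  read '1': S4 → S0
  read '0': S0 → S2
  read '0': S2 → S0
  read '2': S0 → S5
  read '0': S5 → S5
  read '1': S5 → S5
  read '2': S5 → S5
  read '0': S5 → S5
  read '0': S5 → S5
  end S5, rejected
w4:
  start at S4
  read '1': S4 → S0
  read '1': S0 → S4
  read '2': S4 → S0
  read '2': S0 → S5
  read '1': S5 → S5
  read '1': S5 → S5
  read '1': S5 → S5
  read '2': S5 → S5
  read '1': S5 → S5
  read '1': S5 → S5
  read '2': S5 → S5
  read '1': S5 → S5
  read '2': S5 → S5
  end S5, rejected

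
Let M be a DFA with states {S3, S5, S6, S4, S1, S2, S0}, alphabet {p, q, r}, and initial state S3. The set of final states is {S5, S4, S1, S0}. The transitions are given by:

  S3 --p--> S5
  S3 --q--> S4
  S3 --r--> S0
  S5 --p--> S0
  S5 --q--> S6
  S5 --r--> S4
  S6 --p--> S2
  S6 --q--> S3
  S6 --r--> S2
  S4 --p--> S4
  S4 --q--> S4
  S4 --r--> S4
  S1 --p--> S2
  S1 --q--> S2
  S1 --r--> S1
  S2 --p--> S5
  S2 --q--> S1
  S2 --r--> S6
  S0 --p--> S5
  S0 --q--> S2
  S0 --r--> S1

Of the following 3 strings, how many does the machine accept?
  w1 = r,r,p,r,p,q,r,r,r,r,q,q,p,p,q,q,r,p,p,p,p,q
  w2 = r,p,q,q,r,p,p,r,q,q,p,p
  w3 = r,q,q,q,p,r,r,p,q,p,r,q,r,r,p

2

w1:
  start at S3
  read 'r': S3 → S0
  read 'r': S0 → S1
  read 'p': S1 → S2
  read 'r': S2 → S6
  read 'p': S6 → S2
  read 'q': S2 → S1
  read 'r': S1 → S1
  read 'r': S1 → S1
  read 'r': S1 → S1
  read 'r': S1 → S1
  read 'q': S1 → S2
  read 'q': S2 → S1
  read 'p': S1 → S2
  read 'p': S2 → S5
  read 'q': S5 → S6
  read 'q': S6 → S3
  read 'r': S3 → S0
  read 'p': S0 → S5
  read 'p': S5 → S0
  read 'p': S0 → S5
  read 'p': S5 → S0
  read 'q': S0 → S2
  end S2, rejected
w2:
  start at S3
  read 'r': S3 → S0
  read 'p': S0 → S5
  read 'q': S5 → S6
  read 'q': S6 → S3
  read 'r': S3 → S0
  read 'p': S0 → S5
  read 'p': S5 → S0
  read 'r': S0 → S1
  read 'q': S1 → S2
  read 'q': S2 → S1
  read 'p': S1 → S2
  read 'p': S2 → S5
  end S5, accepted
w3:
  start at S3
  read 'r': S3 → S0
  read 'q': S0 → S2
  read 'q': S2 → S1
  read 'q': S1 → S2
  read 'p': S2 → S5
  read 'r': S5 → S4
  read 'r': S4 → S4
  read 'p': S4 → S4
  read 'q': S4 → S4
  read 'p': S4 → S4
  read 'r': S4 → S4
  read 'q': S4 → S4
  read 'r': S4 → S4
  read 'r': S4 → S4
  read 'p': S4 → S4
  end S4, accepted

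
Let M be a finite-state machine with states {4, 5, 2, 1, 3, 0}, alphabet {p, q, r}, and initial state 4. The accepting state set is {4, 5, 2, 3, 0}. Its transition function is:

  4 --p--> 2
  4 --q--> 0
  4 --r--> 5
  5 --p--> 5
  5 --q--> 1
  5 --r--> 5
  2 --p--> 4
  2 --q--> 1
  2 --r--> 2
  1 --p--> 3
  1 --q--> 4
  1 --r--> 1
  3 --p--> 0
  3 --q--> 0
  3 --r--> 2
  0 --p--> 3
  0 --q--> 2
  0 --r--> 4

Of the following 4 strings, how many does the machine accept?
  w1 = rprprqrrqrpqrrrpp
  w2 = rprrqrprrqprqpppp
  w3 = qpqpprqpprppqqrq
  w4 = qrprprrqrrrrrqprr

w1:
  start at 4
  read 'r': 4 → 5
  read 'p': 5 → 5
  read 'r': 5 → 5
  read 'p': 5 → 5
  read 'r': 5 → 5
  read 'q': 5 → 1
  read 'r': 1 → 1
  read 'r': 1 → 1
  read 'q': 1 → 4
  read 'r': 4 → 5
  read 'p': 5 → 5
  read 'q': 5 → 1
  read 'r': 1 → 1
  read 'r': 1 → 1
  read 'r': 1 → 1
  read 'p': 1 → 3
  read 'p': 3 → 0
  end 0, accepted
w2:
  start at 4
  read 'r': 4 → 5
  read 'p': 5 → 5
  read 'r': 5 → 5
  read 'r': 5 → 5
  read 'q': 5 → 1
  read 'r': 1 → 1
  read 'p': 1 → 3
  read 'r': 3 → 2
  read 'r': 2 → 2
  read 'q': 2 → 1
  read 'p': 1 → 3
  read 'r': 3 → 2
  read 'q': 2 → 1
  read 'p': 1 → 3
  read 'p': 3 → 0
  read 'p': 0 → 3
  read 'p': 3 → 0
  end 0, accepted
w3:
  start at 4
  read 'q': 4 → 0
  read 'p': 0 → 3
  read 'q': 3 → 0
  read 'p': 0 → 3
  read 'p': 3 → 0
  read 'r': 0 → 4
  read 'q': 4 → 0
  read 'p': 0 → 3
  read 'p': 3 → 0
  read 'r': 0 → 4
  read 'p': 4 → 2
  read 'p': 2 → 4
  read 'q': 4 → 0
  read 'q': 0 → 2
  read 'r': 2 → 2
  read 'q': 2 → 1
  end 1, rejected
w4:
  start at 4
  read 'q': 4 → 0
  read 'r': 0 → 4
  read 'p': 4 → 2
  read 'r': 2 → 2
  read 'p': 2 → 4
  read 'r': 4 → 5
  read 'r': 5 → 5
  read 'q': 5 → 1
  read 'r': 1 → 1
  read 'r': 1 → 1
  read 'r': 1 → 1
  read 'r': 1 → 1
  read 'r': 1 → 1
  read 'q': 1 → 4
  read 'p': 4 → 2
  read 'r': 2 → 2
  read 'r': 2 → 2
  end 2, accepted

3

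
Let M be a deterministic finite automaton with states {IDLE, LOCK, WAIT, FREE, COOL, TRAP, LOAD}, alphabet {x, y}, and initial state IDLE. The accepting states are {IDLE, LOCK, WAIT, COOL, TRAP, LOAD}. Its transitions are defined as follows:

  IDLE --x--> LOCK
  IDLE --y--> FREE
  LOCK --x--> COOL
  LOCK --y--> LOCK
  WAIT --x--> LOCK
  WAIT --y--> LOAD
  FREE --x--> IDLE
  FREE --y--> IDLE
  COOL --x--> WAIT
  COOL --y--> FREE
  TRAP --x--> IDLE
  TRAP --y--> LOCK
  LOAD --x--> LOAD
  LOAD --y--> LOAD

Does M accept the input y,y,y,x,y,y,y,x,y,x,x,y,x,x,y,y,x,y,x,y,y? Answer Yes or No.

IDLE → FREE → IDLE → FREE → IDLE → FREE → IDLE → FREE → IDLE → FREE → IDLE → LOCK → LOCK → COOL → WAIT → LOAD → LOAD → LOAD → LOAD → LOAD → LOAD → LOAD
End state LOAD is accepting.

Yes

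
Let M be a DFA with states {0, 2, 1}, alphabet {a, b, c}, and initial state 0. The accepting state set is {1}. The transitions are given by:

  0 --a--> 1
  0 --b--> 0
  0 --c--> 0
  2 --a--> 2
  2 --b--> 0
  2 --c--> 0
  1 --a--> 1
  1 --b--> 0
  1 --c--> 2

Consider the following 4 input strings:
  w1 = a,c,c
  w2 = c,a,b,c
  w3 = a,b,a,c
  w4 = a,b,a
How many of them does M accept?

1

w1:
  start at 0
  read 'a': 0 → 1
  read 'c': 1 → 2
  read 'c': 2 → 0
  end 0, rejected
w2:
  start at 0
  read 'c': 0 → 0
  read 'a': 0 → 1
  read 'b': 1 → 0
  read 'c': 0 → 0
  end 0, rejected
w3:
  start at 0
  read 'a': 0 → 1
  read 'b': 1 → 0
  read 'a': 0 → 1
  read 'c': 1 → 2
  end 2, rejected
w4:
  start at 0
  read 'a': 0 → 1
  read 'b': 1 → 0
  read 'a': 0 → 1
  end 1, accepted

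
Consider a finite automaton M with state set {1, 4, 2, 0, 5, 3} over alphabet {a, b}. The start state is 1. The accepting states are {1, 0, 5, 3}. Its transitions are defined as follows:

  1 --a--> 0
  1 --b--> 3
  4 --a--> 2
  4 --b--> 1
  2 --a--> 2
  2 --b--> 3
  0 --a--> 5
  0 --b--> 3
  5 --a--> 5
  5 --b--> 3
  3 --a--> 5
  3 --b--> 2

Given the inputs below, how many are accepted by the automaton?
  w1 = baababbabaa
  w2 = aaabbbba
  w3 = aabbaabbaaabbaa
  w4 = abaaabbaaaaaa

w1: 1 → 3 → 5 → 5 → 3 → 5 → 3 → 2 → 2 → 3 → 5 → 5  → end 5, accepted
w2: 1 → 0 → 5 → 5 → 3 → 2 → 3 → 2 → 2  → end 2, rejected
w3: 1 → 0 → 5 → 3 → 2 → 2 → 2 → 3 → 2 → 2 → 2 → 2 → 3 → 2 → 2 → 2  → end 2, rejected
w4: 1 → 0 → 3 → 5 → 5 → 5 → 3 → 2 → 2 → 2 → 2 → 2 → 2 → 2  → end 2, rejected

1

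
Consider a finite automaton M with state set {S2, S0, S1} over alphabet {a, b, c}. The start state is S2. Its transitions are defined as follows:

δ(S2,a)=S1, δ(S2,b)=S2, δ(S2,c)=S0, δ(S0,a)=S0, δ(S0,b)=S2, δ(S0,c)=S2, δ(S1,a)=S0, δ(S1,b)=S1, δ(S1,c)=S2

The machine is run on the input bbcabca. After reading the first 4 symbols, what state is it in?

start at S2
read 'b': S2 → S2
read 'b': S2 → S2
read 'c': S2 → S0
read 'a': S0 → S0
After 4 symbols: S0.

S0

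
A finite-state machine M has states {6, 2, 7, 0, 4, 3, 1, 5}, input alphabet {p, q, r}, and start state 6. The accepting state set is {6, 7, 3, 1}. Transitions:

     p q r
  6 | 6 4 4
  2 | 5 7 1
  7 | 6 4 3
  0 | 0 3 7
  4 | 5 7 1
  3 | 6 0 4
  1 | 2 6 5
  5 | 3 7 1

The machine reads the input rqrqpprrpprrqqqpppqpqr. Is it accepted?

Trace: 6 -r-> 4 -q-> 7 -r-> 3 -q-> 0 -p-> 0 -p-> 0 -r-> 7 -r-> 3 -p-> 6 -p-> 6 -r-> 4 -r-> 1 -q-> 6 -q-> 4 -q-> 7 -p-> 6 -p-> 6 -p-> 6 -q-> 4 -p-> 5 -q-> 7 -r-> 3
End state 3 is accepting.

Yes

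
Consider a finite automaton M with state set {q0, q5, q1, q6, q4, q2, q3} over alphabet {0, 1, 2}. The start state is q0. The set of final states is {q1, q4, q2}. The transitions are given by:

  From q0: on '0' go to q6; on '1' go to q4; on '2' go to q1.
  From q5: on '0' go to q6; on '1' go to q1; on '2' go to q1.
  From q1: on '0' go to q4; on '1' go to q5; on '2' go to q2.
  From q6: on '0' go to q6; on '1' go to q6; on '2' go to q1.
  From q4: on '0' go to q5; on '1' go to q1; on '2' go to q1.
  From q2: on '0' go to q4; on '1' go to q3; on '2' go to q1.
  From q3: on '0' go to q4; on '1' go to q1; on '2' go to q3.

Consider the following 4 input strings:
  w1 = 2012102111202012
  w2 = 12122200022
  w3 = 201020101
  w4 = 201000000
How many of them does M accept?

w1:
  start at q0
  read '2': q0 → q1
  read '0': q1 → q4
  read '1': q4 → q1
  read '2': q1 → q2
  read '1': q2 → q3
  read '0': q3 → q4
  read '2': q4 → q1
  read '1': q1 → q5
  read '1': q5 → q1
  read '1': q1 → q5
  read '2': q5 → q1
  read '0': q1 → q4
  read '2': q4 → q1
  read '0': q1 → q4
  read '1': q4 → q1
  read '2': q1 → q2
  end q2, accepted
w2:
  start at q0
  read '1': q0 → q4
  read '2': q4 → q1
  read '1': q1 → q5
  read '2': q5 → q1
  read '2': q1 → q2
  read '2': q2 → q1
  read '0': q1 → q4
  read '0': q4 → q5
  read '0': q5 → q6
  read '2': q6 → q1
  read '2': q1 → q2
  end q2, accepted
w3:
  start at q0
  read '2': q0 → q1
  read '0': q1 → q4
  read '1': q4 → q1
  read '0': q1 → q4
  read '2': q4 → q1
  read '0': q1 → q4
  read '1': q4 → q1
  read '0': q1 → q4
  read '1': q4 → q1
  end q1, accepted
w4:
  start at q0
  read '2': q0 → q1
  read '0': q1 → q4
  read '1': q4 → q1
  read '0': q1 → q4
  read '0': q4 → q5
  read '0': q5 → q6
  read '0': q6 → q6
  read '0': q6 → q6
  read '0': q6 → q6
  end q6, rejected

3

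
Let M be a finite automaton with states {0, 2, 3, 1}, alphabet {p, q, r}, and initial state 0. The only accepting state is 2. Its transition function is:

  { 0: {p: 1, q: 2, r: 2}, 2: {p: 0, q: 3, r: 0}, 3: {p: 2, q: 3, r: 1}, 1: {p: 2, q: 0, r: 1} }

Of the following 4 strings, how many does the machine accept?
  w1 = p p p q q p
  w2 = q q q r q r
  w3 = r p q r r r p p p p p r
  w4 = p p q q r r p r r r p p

3

w1: Trace: 0 -p-> 1 -p-> 2 -p-> 0 -q-> 2 -q-> 3 -p-> 2  → end 2, accepted
w2: Trace: 0 -q-> 2 -q-> 3 -q-> 3 -r-> 1 -q-> 0 -r-> 2  → end 2, accepted
w3: Trace: 0 -r-> 2 -p-> 0 -q-> 2 -r-> 0 -r-> 2 -r-> 0 -p-> 1 -p-> 2 -p-> 0 -p-> 1 -p-> 2 -r-> 0  → end 0, rejected
w4: Trace: 0 -p-> 1 -p-> 2 -q-> 3 -q-> 3 -r-> 1 -r-> 1 -p-> 2 -r-> 0 -r-> 2 -r-> 0 -p-> 1 -p-> 2  → end 2, accepted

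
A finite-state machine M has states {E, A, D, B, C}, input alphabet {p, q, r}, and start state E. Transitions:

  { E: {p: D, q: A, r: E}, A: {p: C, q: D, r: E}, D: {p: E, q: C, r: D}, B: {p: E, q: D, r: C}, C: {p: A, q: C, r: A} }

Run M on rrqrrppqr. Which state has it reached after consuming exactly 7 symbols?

E

E → E → E → A → E → E → D → E
After 7 symbols: E.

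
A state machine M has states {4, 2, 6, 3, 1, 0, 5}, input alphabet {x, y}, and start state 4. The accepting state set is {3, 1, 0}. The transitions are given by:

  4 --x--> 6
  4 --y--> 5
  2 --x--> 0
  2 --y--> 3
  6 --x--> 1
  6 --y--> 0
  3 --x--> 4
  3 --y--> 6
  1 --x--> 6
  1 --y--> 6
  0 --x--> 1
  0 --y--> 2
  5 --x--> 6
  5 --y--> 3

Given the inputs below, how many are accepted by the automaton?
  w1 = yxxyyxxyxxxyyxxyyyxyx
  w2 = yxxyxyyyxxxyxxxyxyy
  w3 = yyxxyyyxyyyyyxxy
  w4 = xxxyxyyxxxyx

w1: Trace: 4 -y-> 5 -x-> 6 -x-> 1 -y-> 6 -y-> 0 -x-> 1 -x-> 6 -y-> 0 -x-> 1 -x-> 6 -x-> 1 -y-> 6 -y-> 0 -x-> 1 -x-> 6 -y-> 0 -y-> 2 -y-> 3 -x-> 4 -y-> 5 -x-> 6  → end 6, rejected
w2: Trace: 4 -y-> 5 -x-> 6 -x-> 1 -y-> 6 -x-> 1 -y-> 6 -y-> 0 -y-> 2 -x-> 0 -x-> 1 -x-> 6 -y-> 0 -x-> 1 -x-> 6 -x-> 1 -y-> 6 -x-> 1 -y-> 6 -y-> 0  → end 0, accepted
w3: Trace: 4 -y-> 5 -y-> 3 -x-> 4 -x-> 6 -y-> 0 -y-> 2 -y-> 3 -x-> 4 -y-> 5 -y-> 3 -y-> 6 -y-> 0 -y-> 2 -x-> 0 -x-> 1 -y-> 6  → end 6, rejected
w4: Trace: 4 -x-> 6 -x-> 1 -x-> 6 -y-> 0 -x-> 1 -y-> 6 -y-> 0 -x-> 1 -x-> 6 -x-> 1 -y-> 6 -x-> 1  → end 1, accepted

2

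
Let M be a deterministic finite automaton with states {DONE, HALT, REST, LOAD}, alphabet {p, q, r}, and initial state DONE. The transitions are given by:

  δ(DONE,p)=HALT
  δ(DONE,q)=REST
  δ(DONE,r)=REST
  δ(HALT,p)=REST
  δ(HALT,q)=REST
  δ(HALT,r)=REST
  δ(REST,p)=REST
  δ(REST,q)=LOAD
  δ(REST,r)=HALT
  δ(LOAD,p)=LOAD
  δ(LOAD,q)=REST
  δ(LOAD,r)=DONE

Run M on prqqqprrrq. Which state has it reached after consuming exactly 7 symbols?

DONE

DONE → HALT → REST → LOAD → REST → LOAD → LOAD → DONE
After 7 symbols: DONE.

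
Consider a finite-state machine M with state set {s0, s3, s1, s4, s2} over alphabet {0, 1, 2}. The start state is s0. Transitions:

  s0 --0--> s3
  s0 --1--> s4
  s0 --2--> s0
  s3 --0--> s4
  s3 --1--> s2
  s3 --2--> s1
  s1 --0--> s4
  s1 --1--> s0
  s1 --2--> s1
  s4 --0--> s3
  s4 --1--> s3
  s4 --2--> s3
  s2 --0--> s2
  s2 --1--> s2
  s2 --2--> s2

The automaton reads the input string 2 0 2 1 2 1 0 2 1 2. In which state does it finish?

s0 → s0 → s3 → s1 → s0 → s0 → s4 → s3 → s1 → s0 → s0

s0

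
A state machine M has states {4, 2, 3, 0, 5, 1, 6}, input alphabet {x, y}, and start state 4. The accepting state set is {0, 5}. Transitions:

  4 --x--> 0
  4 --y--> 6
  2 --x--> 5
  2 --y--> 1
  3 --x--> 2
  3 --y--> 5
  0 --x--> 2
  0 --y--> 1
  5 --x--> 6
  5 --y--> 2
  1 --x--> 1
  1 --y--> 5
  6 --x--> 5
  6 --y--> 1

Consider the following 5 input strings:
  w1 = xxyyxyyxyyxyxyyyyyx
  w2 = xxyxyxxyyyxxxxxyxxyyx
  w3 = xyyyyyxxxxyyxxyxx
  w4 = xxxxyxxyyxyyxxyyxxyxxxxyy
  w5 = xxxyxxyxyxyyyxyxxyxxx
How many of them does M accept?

w1: 4 → 0 → 2 → 1 → 5 → 6 → 1 → 5 → 6 → 1 → 5 → 6 → 1 → 1 → 5 → 2 → 1 → 5 → 2 → 5  → end 5, accepted
w2: 4 → 0 → 2 → 1 → 1 → 5 → 6 → 5 → 2 → 1 → 5 → 6 → 5 → 6 → 5 → 6 → 1 → 1 → 1 → 5 → 2 → 5  → end 5, accepted
w3: 4 → 0 → 1 → 5 → 2 → 1 → 5 → 6 → 5 → 6 → 5 → 2 → 1 → 1 → 1 → 5 → 6 → 5  → end 5, accepted
w4: 4 → 0 → 2 → 5 → 6 → 1 → 1 → 1 → 5 → 2 → 5 → 2 → 1 → 1 → 1 → 5 → 2 → 5 → 6 → 1 → 1 → 1 → 1 → 1 → 5 → 2  → end 2, rejected
w5: 4 → 0 → 2 → 5 → 2 → 5 → 6 → 1 → 1 → 5 → 6 → 1 → 5 → 2 → 5 → 2 → 5 → 6 → 1 → 1 → 1 → 1  → end 1, rejected

3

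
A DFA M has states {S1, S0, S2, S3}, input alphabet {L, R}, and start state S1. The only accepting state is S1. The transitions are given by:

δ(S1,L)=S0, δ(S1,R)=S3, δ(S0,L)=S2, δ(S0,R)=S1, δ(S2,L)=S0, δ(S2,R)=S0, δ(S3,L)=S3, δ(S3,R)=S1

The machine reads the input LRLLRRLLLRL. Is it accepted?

Trace: S1 -L-> S0 -R-> S1 -L-> S0 -L-> S2 -R-> S0 -R-> S1 -L-> S0 -L-> S2 -L-> S0 -R-> S1 -L-> S0
End state S0 is not accepting.

No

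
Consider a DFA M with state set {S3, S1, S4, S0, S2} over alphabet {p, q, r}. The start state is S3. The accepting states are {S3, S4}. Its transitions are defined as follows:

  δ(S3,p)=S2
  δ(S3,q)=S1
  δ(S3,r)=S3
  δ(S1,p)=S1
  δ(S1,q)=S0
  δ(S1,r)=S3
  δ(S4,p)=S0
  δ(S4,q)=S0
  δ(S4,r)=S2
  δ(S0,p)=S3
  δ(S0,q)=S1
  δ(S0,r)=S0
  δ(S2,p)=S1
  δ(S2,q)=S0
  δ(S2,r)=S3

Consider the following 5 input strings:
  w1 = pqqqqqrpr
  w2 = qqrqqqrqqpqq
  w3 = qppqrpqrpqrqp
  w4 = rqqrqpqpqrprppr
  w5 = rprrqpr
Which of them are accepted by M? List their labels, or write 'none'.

w1: S3 → S2 → S0 → S1 → S0 → S1 → S0 → S0 → S3 → S3  → end S3, accepted
w2: S3 → S1 → S0 → S0 → S1 → S0 → S1 → S3 → S1 → S0 → S3 → S1 → S0  → end S0, rejected
w3: S3 → S1 → S1 → S1 → S0 → S0 → S3 → S1 → S3 → S2 → S0 → S0 → S1 → S1  → end S1, rejected
w4: S3 → S3 → S1 → S0 → S0 → S1 → S1 → S0 → S3 → S1 → S3 → S2 → S3 → S2 → S1 → S3  → end S3, accepted
w5: S3 → S3 → S2 → S3 → S3 → S1 → S1 → S3  → end S3, accepted

w1, w4, w5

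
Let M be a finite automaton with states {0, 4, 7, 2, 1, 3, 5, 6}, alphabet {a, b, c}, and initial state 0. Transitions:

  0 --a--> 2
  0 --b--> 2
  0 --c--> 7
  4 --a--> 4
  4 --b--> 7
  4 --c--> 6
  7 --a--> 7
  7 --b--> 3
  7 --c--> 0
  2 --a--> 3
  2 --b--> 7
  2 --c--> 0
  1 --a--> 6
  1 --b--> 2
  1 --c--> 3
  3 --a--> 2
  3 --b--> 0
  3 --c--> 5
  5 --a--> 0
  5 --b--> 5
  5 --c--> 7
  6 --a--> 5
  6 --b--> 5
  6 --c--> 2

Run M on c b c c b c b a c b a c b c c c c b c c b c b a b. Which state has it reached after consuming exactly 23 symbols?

5

Trace: 0 -c-> 7 -b-> 3 -c-> 5 -c-> 7 -b-> 3 -c-> 5 -b-> 5 -a-> 0 -c-> 7 -b-> 3 -a-> 2 -c-> 0 -b-> 2 -c-> 0 -c-> 7 -c-> 0 -c-> 7 -b-> 3 -c-> 5 -c-> 7 -b-> 3 -c-> 5 -b-> 5
After 23 symbols: 5.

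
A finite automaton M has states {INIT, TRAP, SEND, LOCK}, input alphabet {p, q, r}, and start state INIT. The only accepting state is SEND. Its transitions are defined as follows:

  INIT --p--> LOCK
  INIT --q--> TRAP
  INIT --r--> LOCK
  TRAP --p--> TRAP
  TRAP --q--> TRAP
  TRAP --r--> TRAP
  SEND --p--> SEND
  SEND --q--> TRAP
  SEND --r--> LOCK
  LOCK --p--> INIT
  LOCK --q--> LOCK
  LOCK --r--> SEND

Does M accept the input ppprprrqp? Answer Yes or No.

Trace: INIT -p-> LOCK -p-> INIT -p-> LOCK -r-> SEND -p-> SEND -r-> LOCK -r-> SEND -q-> TRAP -p-> TRAP
End state TRAP is not accepting.

No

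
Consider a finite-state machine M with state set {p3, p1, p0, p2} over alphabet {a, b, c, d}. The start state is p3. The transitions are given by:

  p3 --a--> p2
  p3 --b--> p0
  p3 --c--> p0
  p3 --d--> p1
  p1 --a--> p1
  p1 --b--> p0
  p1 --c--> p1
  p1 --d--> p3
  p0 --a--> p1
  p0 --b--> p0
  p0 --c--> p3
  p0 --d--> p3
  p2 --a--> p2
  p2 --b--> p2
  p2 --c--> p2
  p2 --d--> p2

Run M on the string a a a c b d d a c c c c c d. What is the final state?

Trace: p3 -a-> p2 -a-> p2 -a-> p2 -c-> p2 -b-> p2 -d-> p2 -d-> p2 -a-> p2 -c-> p2 -c-> p2 -c-> p2 -c-> p2 -c-> p2 -d-> p2

p2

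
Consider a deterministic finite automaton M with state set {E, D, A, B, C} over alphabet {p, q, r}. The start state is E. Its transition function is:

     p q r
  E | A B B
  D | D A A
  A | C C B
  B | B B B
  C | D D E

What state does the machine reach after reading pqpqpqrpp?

D

E → A → C → D → A → C → D → A → C → D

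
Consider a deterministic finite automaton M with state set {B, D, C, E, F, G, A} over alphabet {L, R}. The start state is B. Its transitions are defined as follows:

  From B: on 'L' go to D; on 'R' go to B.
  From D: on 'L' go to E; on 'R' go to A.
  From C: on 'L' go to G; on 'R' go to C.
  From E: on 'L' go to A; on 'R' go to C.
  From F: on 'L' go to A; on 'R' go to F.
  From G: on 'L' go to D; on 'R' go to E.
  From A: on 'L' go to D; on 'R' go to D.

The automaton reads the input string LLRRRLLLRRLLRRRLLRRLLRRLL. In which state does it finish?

B → D → E → C → C → C → G → D → E → C → C → G → D → A → D → A → D → E → C → C → G → D → A → D → E → A

A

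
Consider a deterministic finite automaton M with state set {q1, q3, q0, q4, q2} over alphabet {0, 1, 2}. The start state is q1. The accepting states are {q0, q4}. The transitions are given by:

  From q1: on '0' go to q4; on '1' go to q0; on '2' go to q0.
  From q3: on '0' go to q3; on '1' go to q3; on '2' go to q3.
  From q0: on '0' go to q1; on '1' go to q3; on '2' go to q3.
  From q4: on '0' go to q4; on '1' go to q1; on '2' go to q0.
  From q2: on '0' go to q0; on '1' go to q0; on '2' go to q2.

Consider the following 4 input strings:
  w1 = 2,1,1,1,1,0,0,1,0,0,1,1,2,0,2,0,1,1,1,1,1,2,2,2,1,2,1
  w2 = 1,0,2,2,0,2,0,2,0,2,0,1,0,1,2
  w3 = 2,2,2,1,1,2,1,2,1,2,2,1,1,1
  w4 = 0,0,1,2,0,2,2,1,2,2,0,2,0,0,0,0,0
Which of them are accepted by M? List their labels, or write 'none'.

w1: Trace: q1 -2-> q0 -1-> q3 -1-> q3 -1-> q3 -1-> q3 -0-> q3 -0-> q3 -1-> q3 -0-> q3 -0-> q3 -1-> q3 -1-> q3 -2-> q3 -0-> q3 -2-> q3 -0-> q3 -1-> q3 -1-> q3 -1-> q3 -1-> q3 -1-> q3 -2-> q3 -2-> q3 -2-> q3 -1-> q3 -2-> q3 -1-> q3  → end q3, rejected
w2: Trace: q1 -1-> q0 -0-> q1 -2-> q0 -2-> q3 -0-> q3 -2-> q3 -0-> q3 -2-> q3 -0-> q3 -2-> q3 -0-> q3 -1-> q3 -0-> q3 -1-> q3 -2-> q3  → end q3, rejected
w3: Trace: q1 -2-> q0 -2-> q3 -2-> q3 -1-> q3 -1-> q3 -2-> q3 -1-> q3 -2-> q3 -1-> q3 -2-> q3 -2-> q3 -1-> q3 -1-> q3 -1-> q3  → end q3, rejected
w4: Trace: q1 -0-> q4 -0-> q4 -1-> q1 -2-> q0 -0-> q1 -2-> q0 -2-> q3 -1-> q3 -2-> q3 -2-> q3 -0-> q3 -2-> q3 -0-> q3 -0-> q3 -0-> q3 -0-> q3 -0-> q3  → end q3, rejected

none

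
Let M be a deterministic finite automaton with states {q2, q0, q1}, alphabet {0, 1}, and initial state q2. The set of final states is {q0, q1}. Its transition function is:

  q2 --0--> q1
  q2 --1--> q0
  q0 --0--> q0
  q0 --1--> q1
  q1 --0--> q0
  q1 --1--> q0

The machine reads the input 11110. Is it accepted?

q2 → q0 → q1 → q0 → q1 → q0
End state q0 is accepting.

Yes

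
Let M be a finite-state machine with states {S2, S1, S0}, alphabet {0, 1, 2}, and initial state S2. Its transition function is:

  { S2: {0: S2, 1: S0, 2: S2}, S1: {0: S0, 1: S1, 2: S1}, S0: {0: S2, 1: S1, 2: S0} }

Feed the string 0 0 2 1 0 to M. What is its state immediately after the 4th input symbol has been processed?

Trace: S2 -0-> S2 -0-> S2 -2-> S2 -1-> S0
After 4 symbols: S0.

S0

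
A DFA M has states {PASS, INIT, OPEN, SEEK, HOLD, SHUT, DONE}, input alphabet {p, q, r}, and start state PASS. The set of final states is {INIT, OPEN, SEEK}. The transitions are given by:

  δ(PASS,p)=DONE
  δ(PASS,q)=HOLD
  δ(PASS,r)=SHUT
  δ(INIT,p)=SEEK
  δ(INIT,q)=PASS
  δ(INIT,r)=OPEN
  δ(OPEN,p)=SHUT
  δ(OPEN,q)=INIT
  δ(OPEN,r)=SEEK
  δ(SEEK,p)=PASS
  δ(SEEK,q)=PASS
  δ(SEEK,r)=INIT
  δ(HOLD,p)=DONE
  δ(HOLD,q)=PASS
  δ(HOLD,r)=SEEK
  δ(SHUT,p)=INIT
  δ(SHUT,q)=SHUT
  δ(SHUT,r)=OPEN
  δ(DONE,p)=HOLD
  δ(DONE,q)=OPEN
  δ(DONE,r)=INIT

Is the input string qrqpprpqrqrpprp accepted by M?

start at PASS
read 'q': PASS → HOLD
read 'r': HOLD → SEEK
read 'q': SEEK → PASS
read 'p': PASS → DONE
read 'p': DONE → HOLD
read 'r': HOLD → SEEK
read 'p': SEEK → PASS
read 'q': PASS → HOLD
read 'r': HOLD → SEEK
read 'q': SEEK → PASS
read 'r': PASS → SHUT
read 'p': SHUT → INIT
read 'p': INIT → SEEK
read 'r': SEEK → INIT
read 'p': INIT → SEEK
End state SEEK is accepting.

Yes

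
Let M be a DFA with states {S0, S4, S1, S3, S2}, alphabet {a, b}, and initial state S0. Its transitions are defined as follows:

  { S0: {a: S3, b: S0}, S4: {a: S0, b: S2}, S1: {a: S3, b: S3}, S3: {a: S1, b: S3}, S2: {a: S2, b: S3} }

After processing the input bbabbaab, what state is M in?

S3

start at S0
read 'b': S0 → S0
read 'b': S0 → S0
read 'a': S0 → S3
read 'b': S3 → S3
read 'b': S3 → S3
read 'a': S3 → S1
read 'a': S1 → S3
read 'b': S3 → S3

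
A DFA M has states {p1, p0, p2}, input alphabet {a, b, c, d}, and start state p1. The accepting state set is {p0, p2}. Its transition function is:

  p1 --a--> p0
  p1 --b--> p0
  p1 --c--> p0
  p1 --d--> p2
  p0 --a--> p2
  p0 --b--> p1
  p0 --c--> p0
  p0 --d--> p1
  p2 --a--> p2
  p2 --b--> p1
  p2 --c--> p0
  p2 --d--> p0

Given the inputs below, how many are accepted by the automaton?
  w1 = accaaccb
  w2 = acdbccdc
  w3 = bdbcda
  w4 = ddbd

w1: p1 → p0 → p0 → p0 → p2 → p2 → p0 → p0 → p1  → end p1, rejected
w2: p1 → p0 → p0 → p1 → p0 → p0 → p0 → p1 → p0  → end p0, accepted
w3: p1 → p0 → p1 → p0 → p0 → p1 → p0  → end p0, accepted
w4: p1 → p2 → p0 → p1 → p2  → end p2, accepted

3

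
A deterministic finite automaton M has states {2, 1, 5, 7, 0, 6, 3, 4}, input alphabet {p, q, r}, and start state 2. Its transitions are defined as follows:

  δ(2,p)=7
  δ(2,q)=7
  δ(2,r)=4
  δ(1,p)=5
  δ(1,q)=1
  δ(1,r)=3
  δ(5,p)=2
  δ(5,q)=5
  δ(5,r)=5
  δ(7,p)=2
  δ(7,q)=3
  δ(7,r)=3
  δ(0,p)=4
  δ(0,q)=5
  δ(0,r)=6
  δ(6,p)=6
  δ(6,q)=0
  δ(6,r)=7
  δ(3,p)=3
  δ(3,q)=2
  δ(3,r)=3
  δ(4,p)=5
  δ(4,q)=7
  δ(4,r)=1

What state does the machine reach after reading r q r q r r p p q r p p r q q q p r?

Trace: 2 -r-> 4 -q-> 7 -r-> 3 -q-> 2 -r-> 4 -r-> 1 -p-> 5 -p-> 2 -q-> 7 -r-> 3 -p-> 3 -p-> 3 -r-> 3 -q-> 2 -q-> 7 -q-> 3 -p-> 3 -r-> 3

3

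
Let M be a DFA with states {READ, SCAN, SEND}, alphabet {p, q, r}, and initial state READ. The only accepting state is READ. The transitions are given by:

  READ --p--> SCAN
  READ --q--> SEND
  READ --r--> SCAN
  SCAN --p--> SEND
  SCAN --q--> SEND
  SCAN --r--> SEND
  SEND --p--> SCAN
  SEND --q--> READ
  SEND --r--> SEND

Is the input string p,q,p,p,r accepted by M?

READ → SCAN → SEND → SCAN → SEND → SEND
End state SEND is not accepting.

No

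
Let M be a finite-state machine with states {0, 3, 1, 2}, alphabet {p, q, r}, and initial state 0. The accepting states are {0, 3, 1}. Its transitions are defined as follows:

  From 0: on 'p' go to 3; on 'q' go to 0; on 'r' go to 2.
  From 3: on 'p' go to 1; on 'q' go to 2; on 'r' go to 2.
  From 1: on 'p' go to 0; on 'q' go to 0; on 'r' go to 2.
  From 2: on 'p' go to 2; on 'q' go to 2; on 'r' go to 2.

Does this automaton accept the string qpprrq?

No

Trace: 0 -q-> 0 -p-> 3 -p-> 1 -r-> 2 -r-> 2 -q-> 2
End state 2 is not accepting.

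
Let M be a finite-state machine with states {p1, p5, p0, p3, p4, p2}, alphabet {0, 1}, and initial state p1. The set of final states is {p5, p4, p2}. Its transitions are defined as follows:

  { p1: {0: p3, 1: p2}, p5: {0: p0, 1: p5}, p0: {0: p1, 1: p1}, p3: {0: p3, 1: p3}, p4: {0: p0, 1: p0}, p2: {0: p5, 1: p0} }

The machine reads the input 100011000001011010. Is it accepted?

No

p1 → p2 → p5 → p0 → p1 → p2 → p0 → p1 → p3 → p3 → p3 → p3 → p3 → p3 → p3 → p3 → p3 → p3 → p3
End state p3 is not accepting.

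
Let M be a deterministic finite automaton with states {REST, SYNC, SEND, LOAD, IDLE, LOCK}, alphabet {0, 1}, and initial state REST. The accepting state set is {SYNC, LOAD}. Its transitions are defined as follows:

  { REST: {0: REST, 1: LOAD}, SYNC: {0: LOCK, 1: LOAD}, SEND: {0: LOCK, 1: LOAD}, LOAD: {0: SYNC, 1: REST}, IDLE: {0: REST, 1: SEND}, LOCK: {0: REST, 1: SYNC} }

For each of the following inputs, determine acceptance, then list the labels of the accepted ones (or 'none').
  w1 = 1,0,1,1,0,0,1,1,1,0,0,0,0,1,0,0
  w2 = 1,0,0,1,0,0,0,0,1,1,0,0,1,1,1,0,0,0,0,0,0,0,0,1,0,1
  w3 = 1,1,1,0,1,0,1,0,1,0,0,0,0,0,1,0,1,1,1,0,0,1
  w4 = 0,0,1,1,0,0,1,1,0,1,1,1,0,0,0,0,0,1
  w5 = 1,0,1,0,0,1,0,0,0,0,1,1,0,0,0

w2, w3, w4

w1: REST → LOAD → SYNC → LOAD → REST → REST → REST → LOAD → REST → LOAD → SYNC → LOCK → REST → REST → LOAD → SYNC → LOCK  → end LOCK, rejected
w2: REST → LOAD → SYNC → LOCK → SYNC → LOCK → REST → REST → REST → LOAD → REST → REST → REST → LOAD → REST → LOAD → SYNC → LOCK → REST → REST → REST → REST → REST → REST → LOAD → SYNC → LOAD  → end LOAD, accepted
w3: REST → LOAD → REST → LOAD → SYNC → LOAD → SYNC → LOAD → SYNC → LOAD → SYNC → LOCK → REST → REST → REST → LOAD → SYNC → LOAD → REST → LOAD → SYNC → LOCK → SYNC  → end SYNC, accepted
w4: REST → REST → REST → LOAD → REST → REST → REST → LOAD → REST → REST → LOAD → REST → LOAD → SYNC → LOCK → REST → REST → REST → LOAD  → end LOAD, accepted
w5: REST → LOAD → SYNC → LOAD → SYNC → LOCK → SYNC → LOCK → REST → REST → REST → LOAD → REST → REST → REST → REST  → end REST, rejected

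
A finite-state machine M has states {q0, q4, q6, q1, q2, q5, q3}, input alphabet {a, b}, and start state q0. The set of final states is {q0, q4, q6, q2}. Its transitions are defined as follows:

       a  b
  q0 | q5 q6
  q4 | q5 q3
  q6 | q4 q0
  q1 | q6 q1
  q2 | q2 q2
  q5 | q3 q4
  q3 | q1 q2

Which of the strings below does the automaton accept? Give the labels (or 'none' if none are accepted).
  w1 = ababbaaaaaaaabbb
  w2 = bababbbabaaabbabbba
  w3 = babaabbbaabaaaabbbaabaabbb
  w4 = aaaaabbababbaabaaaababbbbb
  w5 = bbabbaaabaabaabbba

w1: Trace: q0 -a-> q5 -b-> q4 -a-> q5 -b-> q4 -b-> q3 -a-> q1 -a-> q6 -a-> q4 -a-> q5 -a-> q3 -a-> q1 -a-> q6 -a-> q4 -b-> q3 -b-> q2 -b-> q2  → end q2, accepted
w2: Trace: q0 -b-> q6 -a-> q4 -b-> q3 -a-> q1 -b-> q1 -b-> q1 -b-> q1 -a-> q6 -b-> q0 -a-> q5 -a-> q3 -a-> q1 -b-> q1 -b-> q1 -a-> q6 -b-> q0 -b-> q6 -b-> q0 -a-> q5  → end q5, rejected
w3: Trace: q0 -b-> q6 -a-> q4 -b-> q3 -a-> q1 -a-> q6 -b-> q0 -b-> q6 -b-> q0 -a-> q5 -a-> q3 -b-> q2 -a-> q2 -a-> q2 -a-> q2 -a-> q2 -b-> q2 -b-> q2 -b-> q2 -a-> q2 -a-> q2 -b-> q2 -a-> q2 -a-> q2 -b-> q2 -b-> q2 -b-> q2  → end q2, accepted
w4: Trace: q0 -a-> q5 -a-> q3 -a-> q1 -a-> q6 -a-> q4 -b-> q3 -b-> q2 -a-> q2 -b-> q2 -a-> q2 -b-> q2 -b-> q2 -a-> q2 -a-> q2 -b-> q2 -a-> q2 -a-> q2 -a-> q2 -a-> q2 -b-> q2 -a-> q2 -b-> q2 -b-> q2 -b-> q2 -b-> q2 -b-> q2  → end q2, accepted
w5: Trace: q0 -b-> q6 -b-> q0 -a-> q5 -b-> q4 -b-> q3 -a-> q1 -a-> q6 -a-> q4 -b-> q3 -a-> q1 -a-> q6 -b-> q0 -a-> q5 -a-> q3 -b-> q2 -b-> q2 -b-> q2 -a-> q2  → end q2, accepted

w1, w3, w4, w5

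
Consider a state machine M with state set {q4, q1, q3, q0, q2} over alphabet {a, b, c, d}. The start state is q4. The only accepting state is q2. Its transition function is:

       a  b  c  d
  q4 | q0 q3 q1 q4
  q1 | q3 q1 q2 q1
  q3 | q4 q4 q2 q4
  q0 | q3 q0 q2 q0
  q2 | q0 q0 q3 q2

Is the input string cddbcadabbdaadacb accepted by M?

No

Trace: q4 -c-> q1 -d-> q1 -d-> q1 -b-> q1 -c-> q2 -a-> q0 -d-> q0 -a-> q3 -b-> q4 -b-> q3 -d-> q4 -a-> q0 -a-> q3 -d-> q4 -a-> q0 -c-> q2 -b-> q0
End state q0 is not accepting.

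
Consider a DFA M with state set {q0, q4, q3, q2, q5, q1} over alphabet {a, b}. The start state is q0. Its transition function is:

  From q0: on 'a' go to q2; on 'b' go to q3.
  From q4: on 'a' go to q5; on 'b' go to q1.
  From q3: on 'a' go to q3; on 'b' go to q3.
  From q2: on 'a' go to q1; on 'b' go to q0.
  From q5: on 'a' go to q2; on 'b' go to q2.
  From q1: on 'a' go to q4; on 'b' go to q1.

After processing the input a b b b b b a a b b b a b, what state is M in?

q3

q0 → q2 → q0 → q3 → q3 → q3 → q3 → q3 → q3 → q3 → q3 → q3 → q3 → q3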